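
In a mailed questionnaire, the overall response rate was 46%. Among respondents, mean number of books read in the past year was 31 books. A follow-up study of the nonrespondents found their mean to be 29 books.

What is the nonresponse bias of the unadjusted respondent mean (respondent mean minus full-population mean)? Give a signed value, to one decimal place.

+1.1

Nonresponse fraction = 1 − 0.46 = 0.54.
Bias = (nonresponse fraction) × (respondent mean − nonrespondent mean)
     = 0.54 × (31 − 29) = 0.54 × 2 = 1.08.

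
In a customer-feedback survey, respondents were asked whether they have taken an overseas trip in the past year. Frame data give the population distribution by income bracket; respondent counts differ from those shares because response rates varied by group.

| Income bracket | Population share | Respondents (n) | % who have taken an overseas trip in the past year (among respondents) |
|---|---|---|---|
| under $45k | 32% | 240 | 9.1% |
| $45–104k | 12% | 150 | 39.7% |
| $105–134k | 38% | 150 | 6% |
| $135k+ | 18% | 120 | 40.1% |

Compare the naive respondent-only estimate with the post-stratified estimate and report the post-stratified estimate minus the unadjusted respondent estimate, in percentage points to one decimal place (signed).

Naive respondent-only estimate (weights = respondent counts):
  (240/660)×9.1 + (150/660)×39.7 + (150/660)×6 + (120/660)×40.1 = 20.9864%
Post-stratified estimate weights by population shares:
  0.32×9.1 + 0.12×39.7 + 0.38×6 + 0.18×40.1 = 17.174%
Difference = 17.174 − 20.9864 = -3.8124 pp.

-3.8 percentage points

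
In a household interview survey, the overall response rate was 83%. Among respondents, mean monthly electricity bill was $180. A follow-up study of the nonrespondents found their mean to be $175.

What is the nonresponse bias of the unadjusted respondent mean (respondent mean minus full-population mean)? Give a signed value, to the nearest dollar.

Nonresponse fraction = 1 − 0.83 = 0.17.
Bias = (nonresponse fraction) × (respondent mean − nonrespondent mean)
     = 0.17 × (180 − 175) = 0.17 × 5 = 0.85.

+$1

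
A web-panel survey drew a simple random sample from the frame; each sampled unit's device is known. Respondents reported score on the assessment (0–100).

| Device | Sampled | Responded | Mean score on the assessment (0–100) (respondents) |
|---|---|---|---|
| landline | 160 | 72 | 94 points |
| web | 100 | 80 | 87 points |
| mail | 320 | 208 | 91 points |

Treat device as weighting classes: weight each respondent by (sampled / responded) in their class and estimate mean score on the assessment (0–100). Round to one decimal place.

91.1

Class response rates: landline 72/160 = 45%, web 80/100 = 80%, mail 208/320 = 65%.
Each respondent's weight = sampled/responded in their class; summing within a class gives n_sampled, so:
  landline: 160 × 94 = 15,040
  web: 100 × 87 = 8700
  mail: 320 × 91 = 29,120
Adjusted estimate = 52,860 / 580 = 91.1379 → 91.1.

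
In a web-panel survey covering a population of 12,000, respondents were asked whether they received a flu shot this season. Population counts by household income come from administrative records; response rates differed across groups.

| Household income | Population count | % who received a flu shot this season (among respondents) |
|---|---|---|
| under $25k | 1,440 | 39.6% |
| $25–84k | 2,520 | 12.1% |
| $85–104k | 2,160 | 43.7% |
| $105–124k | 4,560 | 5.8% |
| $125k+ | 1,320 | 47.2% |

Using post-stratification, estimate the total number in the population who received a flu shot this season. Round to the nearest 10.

Apply each group's respondent rate to its population count:
  under $25k: 1,440 × 39.6% = 570.24
  $25–84k: 2,520 × 12.1% = 304.92
  $85–104k: 2,160 × 43.7% = 943.92
  $105–124k: 4,560 × 5.8% = 264.48
  $125k+: 1,320 × 47.2% = 623.04
Estimated total = 2706.6 → 2,710.

2,710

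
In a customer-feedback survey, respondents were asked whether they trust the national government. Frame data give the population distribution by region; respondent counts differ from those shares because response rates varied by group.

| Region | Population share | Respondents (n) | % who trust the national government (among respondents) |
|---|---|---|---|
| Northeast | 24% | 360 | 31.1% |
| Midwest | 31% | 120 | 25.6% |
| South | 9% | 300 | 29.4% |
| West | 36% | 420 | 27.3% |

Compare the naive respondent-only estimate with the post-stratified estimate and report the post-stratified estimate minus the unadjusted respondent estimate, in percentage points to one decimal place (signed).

Naive respondent-only estimate (weights = respondent counts):
  (360/1200)×31.1 + (120/1200)×25.6 + (300/1200)×29.4 + (420/1200)×27.3 = 28.795%
Post-stratifying to population shares instead:
  0.24×31.1 + 0.31×25.6 + 0.09×29.4 + 0.36×27.3 = 27.874%
Difference = 27.874 − 28.795 = -0.921 pp.

-0.9 percentage points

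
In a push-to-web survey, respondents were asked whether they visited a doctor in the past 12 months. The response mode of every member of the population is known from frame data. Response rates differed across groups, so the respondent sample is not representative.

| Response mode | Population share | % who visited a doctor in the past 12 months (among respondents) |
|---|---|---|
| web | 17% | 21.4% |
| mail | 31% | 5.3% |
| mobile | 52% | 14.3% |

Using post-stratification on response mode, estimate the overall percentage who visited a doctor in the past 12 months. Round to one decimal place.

12.7%

Weight each group's respondent value by its population share:
  web: 0.17 × 21.4 = 3.638
  mail: 0.31 × 5.3 = 1.643
  mobile: 0.52 × 14.3 = 7.436
Post-stratified estimate = 12.717 → 12.7%.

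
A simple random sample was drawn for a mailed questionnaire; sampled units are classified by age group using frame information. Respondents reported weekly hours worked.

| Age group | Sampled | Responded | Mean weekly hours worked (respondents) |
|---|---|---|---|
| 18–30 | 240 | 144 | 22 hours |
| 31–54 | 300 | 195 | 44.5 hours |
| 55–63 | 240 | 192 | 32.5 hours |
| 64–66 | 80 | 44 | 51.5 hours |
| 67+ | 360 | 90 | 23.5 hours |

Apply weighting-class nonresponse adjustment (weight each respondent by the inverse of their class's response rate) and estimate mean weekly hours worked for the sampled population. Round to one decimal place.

32.0

Response rates by class: 18–30 144/240 = 60%, 31–54 195/300 = 65%, 55–63 192/240 = 80%, 64–66 44/80 = 55%, 67+ 90/360 = 25%.
With weight = n_sampled/n_responded per class, the weighted class total is n_sampled:
  18–30: 240 × 22 = 5280
  31–54: 300 × 44.5 = 13,350
  55–63: 240 × 32.5 = 7800
  64–66: 80 × 51.5 = 4120
  67+: 360 × 23.5 = 8460
Adjusted estimate = 39,010 / 1,220 = 31.9754 → 32.0.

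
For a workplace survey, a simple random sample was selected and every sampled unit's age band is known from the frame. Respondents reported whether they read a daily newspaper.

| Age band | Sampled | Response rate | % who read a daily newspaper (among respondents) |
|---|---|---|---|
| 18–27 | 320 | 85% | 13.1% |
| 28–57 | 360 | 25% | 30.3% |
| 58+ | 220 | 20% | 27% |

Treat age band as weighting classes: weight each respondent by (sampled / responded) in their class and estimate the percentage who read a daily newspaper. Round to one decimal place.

Inverse-response-rate weighting restores each class to its sampled count, so class totals weight by n_sampled:
  18–27: 320 × 13.1 = 4192
  28–57: 360 × 30.3 = 10,908
  58+: 220 × 27 = 5940
Adjusted estimate = 21,040 / 900 = 23.3778 → 23.4%.

23.4%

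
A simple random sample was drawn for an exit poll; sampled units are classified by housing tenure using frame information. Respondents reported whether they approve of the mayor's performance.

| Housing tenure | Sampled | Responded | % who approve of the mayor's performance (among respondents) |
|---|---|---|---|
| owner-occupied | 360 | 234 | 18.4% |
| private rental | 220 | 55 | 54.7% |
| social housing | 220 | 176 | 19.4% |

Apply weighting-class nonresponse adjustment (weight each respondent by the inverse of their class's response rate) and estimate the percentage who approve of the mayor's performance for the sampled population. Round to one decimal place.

28.7%

Response rates by class: owner-occupied 234/360 = 65%, private rental 55/220 = 25%, social housing 176/220 = 80%.
Weighting each respondent by the inverse class response rate inflates each class back to its sampled size, so the class weight is n_sampled:
  owner-occupied: 360 × 18.4 = 6624
  private rental: 220 × 54.7 = 12,034
  social housing: 220 × 19.4 = 4268
Adjusted estimate = 22,926 / 800 = 28.6575 → 28.7%.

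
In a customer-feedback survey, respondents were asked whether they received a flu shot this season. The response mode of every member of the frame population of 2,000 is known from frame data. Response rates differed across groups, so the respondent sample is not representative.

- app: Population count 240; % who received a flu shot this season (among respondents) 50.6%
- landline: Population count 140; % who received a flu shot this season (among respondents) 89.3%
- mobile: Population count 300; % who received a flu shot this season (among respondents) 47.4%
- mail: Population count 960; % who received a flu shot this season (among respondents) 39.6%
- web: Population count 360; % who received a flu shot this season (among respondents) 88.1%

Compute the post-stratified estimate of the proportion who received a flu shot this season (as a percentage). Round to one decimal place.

54.3%

Each cell contributes population-share × respondent value:
  app: (240/2,000) × 50.6 = 6.072
  landline: (140/2,000) × 89.3 = 6.251
  mobile: (300/2,000) × 47.4 = 7.11
  mail: (960/2,000) × 39.6 = 19.008
  web: (360/2,000) × 88.1 = 15.858
Post-stratified estimate = 54.299 → 54.3%.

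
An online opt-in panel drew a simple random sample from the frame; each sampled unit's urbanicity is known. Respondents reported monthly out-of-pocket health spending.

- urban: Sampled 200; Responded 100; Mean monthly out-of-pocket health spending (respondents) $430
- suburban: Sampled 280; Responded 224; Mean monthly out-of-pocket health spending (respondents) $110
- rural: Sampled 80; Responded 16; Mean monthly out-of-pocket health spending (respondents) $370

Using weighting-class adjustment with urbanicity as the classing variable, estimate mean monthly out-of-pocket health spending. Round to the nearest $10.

Class response rates: urban 100/200 = 50%, suburban 224/280 = 80%, rural 16/80 = 20%.
Each respondent's weight = sampled/responded in their class; summing within a class gives n_sampled, so:
  urban: 200 × 430 = 86,000
  suburban: 280 × 110 = 30,800
  rural: 80 × 370 = 29,600
Adjusted estimate = 146,400 / 560 = 261.429 → $260.

$260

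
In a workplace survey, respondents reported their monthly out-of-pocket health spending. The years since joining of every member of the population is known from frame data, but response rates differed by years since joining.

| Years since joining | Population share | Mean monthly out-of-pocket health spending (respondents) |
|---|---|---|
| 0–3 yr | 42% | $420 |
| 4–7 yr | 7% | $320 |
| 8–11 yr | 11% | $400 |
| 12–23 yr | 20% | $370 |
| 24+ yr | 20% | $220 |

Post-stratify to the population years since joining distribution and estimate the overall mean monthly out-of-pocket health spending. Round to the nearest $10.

$360

Reweight to the known years since joining distribution:
  0–3 yr: 0.42 × 420 = 176.4
  4–7 yr: 0.07 × 320 = 22.4
  8–11 yr: 0.11 × 400 = 44
  12–23 yr: 0.2 × 370 = 74
  24+ yr: 0.2 × 220 = 44
Post-stratified estimate = 360.8 → $360.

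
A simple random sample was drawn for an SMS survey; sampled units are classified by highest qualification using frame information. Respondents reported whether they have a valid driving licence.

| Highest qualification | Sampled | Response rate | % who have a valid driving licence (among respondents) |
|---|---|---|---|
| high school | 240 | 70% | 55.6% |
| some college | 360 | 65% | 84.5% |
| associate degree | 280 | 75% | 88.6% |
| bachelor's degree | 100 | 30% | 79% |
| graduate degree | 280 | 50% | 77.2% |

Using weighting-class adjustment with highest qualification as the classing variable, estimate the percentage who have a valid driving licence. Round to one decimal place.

77.8%

With weight = n_sampled/n_responded per class, the weighted class total is n_sampled:
  high school: 240 × 55.6 = 13,344
  some college: 360 × 84.5 = 30,420
  associate degree: 280 × 88.6 = 24,808
  bachelor's degree: 100 × 79 = 7900
  graduate degree: 280 × 77.2 = 21,616
Adjusted estimate = 98,088 / 1,260 = 77.8476 → 77.8%.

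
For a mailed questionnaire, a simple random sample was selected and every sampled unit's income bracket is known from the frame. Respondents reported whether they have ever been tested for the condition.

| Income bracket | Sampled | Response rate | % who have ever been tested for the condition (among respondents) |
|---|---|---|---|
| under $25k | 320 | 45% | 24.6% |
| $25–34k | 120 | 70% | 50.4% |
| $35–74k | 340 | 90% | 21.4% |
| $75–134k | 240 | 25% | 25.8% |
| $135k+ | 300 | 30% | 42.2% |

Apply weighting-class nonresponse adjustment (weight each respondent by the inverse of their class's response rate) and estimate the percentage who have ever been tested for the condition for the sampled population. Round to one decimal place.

Weighting each respondent by the inverse class response rate inflates each class back to its sampled size, so the class weight is n_sampled:
  under $25k: 320 × 24.6 = 7872
  $25–34k: 120 × 50.4 = 6048
  $35–74k: 340 × 21.4 = 7276
  $75–134k: 240 × 25.8 = 6192
  $135k+: 300 × 42.2 = 12,660
Adjusted estimate = 40,048 / 1,320 = 30.3394 → 30.3%.

30.3%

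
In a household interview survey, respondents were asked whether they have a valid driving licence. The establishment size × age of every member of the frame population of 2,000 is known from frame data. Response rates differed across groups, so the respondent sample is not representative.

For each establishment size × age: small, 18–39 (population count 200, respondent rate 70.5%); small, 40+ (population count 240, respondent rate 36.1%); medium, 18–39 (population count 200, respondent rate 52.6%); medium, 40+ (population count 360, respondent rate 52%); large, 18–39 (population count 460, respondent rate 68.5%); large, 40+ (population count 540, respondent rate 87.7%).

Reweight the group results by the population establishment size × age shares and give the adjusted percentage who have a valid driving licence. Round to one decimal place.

Post-stratification weights by population share, not respondent share:
  small, 18–39: (200/2,000) × 70.5 = 7.05
  small, 40+: (240/2,000) × 36.1 = 4.332
  medium, 18–39: (200/2,000) × 52.6 = 5.26
  medium, 40+: (360/2,000) × 52 = 9.36
  large, 18–39: (460/2,000) × 68.5 = 15.755
  large, 40+: (540/2,000) × 87.7 = 23.679
Post-stratified estimate = 65.436 → 65.4%.

65.4%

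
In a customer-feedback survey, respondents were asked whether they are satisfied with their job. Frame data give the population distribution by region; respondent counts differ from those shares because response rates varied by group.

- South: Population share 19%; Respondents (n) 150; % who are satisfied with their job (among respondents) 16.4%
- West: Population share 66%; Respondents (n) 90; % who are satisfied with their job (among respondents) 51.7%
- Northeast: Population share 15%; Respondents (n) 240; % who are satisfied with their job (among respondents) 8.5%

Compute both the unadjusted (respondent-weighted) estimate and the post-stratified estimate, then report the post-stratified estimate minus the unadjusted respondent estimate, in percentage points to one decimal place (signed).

Unadjusted (pooled respondent) estimate weights by respondent counts:
  (150/480)×16.4 + (90/480)×51.7 + (240/480)×8.5 = 19.0688%
Post-stratifying to population shares instead:
  0.19×16.4 + 0.66×51.7 + 0.15×8.5 = 38.513%
Difference = 38.513 − 19.0688 = 19.4443 pp.

+19.4 percentage points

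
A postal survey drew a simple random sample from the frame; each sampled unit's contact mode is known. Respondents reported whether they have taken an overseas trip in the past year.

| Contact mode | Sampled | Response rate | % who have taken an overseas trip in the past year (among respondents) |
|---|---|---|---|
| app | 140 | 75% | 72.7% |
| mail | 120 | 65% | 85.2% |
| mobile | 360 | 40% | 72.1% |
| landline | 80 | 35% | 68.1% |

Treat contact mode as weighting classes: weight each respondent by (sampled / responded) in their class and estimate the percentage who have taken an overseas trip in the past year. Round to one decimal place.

74.0%

Inverse-response-rate weighting restores each class to its sampled count, so class totals weight by n_sampled:
  app: 140 × 72.7 = 10,178
  mail: 120 × 85.2 = 10,224
  mobile: 360 × 72.1 = 25956
  landline: 80 × 68.1 = 5448
Adjusted estimate = 51,806 / 700 = 74.0086 → 74.0%.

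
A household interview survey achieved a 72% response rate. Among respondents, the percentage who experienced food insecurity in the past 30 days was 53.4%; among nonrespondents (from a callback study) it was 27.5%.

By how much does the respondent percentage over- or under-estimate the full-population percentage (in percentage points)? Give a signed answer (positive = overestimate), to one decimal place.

Nonresponse fraction = 1 − 0.72 = 0.28.
Bias = (nonresponse fraction) × (respondent percentage − nonrespondent percentage)
     = 0.28 × (53.4 − 27.5) = 0.28 × 25.9 = 7.252.

+7.3 percentage points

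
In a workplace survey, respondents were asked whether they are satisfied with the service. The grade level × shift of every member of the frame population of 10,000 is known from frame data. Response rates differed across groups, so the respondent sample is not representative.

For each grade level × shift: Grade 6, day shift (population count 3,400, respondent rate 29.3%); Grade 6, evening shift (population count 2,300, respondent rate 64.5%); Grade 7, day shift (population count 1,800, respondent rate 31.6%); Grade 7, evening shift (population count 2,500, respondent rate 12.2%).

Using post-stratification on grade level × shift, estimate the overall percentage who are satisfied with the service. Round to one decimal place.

33.5%

Reweight to the known grade level × shift distribution:
  Grade 6, day shift: (3,400/10,000) × 29.3 = 9.962
  Grade 6, evening shift: (2,300/10,000) × 64.5 = 14.835
  Grade 7, day shift: (1,800/10,000) × 31.6 = 5.688
  Grade 7, evening shift: (2,500/10,000) × 12.2 = 3.05
Post-stratified estimate = 33.535 → 33.5%.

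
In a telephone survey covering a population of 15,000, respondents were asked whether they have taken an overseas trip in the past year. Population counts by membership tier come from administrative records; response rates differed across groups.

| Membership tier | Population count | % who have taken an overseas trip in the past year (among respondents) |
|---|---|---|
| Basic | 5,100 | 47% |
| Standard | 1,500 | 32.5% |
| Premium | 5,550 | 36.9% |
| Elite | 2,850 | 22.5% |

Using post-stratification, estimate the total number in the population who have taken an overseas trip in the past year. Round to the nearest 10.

Apply each group's respondent rate to its population count:
  Basic: 5,100 × 47% = 2397
  Standard: 1,500 × 32.5% = 487.5
  Premium: 5,550 × 36.9% = 2047.95
  Elite: 2,850 × 22.5% = 641.25
Estimated total = 5573.7 → 5,570.

5,570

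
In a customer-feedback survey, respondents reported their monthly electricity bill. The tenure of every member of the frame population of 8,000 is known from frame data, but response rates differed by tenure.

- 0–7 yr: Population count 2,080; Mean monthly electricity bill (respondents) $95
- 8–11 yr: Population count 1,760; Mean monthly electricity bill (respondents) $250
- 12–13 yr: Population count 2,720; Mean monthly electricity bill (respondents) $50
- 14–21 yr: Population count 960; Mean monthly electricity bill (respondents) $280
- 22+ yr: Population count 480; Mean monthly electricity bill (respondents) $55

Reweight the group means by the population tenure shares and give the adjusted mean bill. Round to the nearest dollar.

Reweight to the known tenure distribution:
  0–7 yr: (2,080/8,000) × 95 = 24.7
  8–11 yr: (1,760/8,000) × 250 = 55
  12–13 yr: (2,720/8,000) × 50 = 17
  14–21 yr: (960/8,000) × 280 = 33.6
  22+ yr: (480/8,000) × 55 = 3.3
Post-stratified estimate = 133.6 → $134.

$134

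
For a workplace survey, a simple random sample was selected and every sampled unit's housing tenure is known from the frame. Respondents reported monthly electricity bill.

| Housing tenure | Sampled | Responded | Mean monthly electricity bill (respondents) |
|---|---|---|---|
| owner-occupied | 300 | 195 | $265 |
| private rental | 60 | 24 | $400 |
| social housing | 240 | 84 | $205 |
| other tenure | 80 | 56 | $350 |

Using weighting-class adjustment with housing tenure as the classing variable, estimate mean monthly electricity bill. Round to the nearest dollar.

$266

Class response rates: owner-occupied 195/300 = 65%, private rental 24/60 = 40%, social housing 84/240 = 35%, other tenure 56/80 = 70%.
Weighting each respondent by the inverse class response rate inflates each class back to its sampled size, so the class weight is n_sampled:
  owner-occupied: 300 × 265 = 79,500
  private rental: 60 × 400 = 24,000
  social housing: 240 × 205 = 49,200
  other tenure: 80 × 350 = 28,000
Adjusted estimate = 180,700 / 680 = 265.735 → $266.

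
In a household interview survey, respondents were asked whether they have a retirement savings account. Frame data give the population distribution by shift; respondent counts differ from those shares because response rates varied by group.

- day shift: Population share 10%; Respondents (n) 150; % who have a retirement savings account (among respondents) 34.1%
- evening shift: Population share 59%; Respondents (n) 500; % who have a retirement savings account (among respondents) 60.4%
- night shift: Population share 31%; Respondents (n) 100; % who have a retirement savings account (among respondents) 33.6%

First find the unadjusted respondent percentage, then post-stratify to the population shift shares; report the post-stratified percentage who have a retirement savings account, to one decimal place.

Naive respondent-only estimate (weights = respondent counts):
  (150/750)×34.1 + (500/750)×60.4 + (100/750)×33.6 = 51.5667%
Reweighting by population shift shares:
  0.1×34.1 + 0.59×60.4 + 0.31×33.6 = 49.462%

49.5%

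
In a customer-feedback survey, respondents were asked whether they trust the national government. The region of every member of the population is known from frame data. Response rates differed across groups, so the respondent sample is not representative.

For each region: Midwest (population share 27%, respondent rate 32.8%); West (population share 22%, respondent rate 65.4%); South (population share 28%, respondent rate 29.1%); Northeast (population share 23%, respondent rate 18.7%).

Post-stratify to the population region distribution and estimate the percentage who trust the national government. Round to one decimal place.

Post-stratification weights by population share, not respondent share:
  Midwest: 0.27 × 32.8 = 8.856
  West: 0.22 × 65.4 = 14.388
  South: 0.28 × 29.1 = 8.148
  Northeast: 0.23 × 18.7 = 4.301
Post-stratified estimate = 35.693 → 35.7%.

35.7%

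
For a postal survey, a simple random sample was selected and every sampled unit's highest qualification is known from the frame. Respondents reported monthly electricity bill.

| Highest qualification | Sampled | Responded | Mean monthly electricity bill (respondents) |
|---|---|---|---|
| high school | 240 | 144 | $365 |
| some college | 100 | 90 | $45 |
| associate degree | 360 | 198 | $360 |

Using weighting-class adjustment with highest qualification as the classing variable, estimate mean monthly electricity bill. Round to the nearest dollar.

Response rates by class: high school 144/240 = 60%, some college 90/100 = 90%, associate degree 198/360 = 55%.
With weight = n_sampled/n_responded per class, the weighted class total is n_sampled:
  high school: 240 × 365 = 87,600
  some college: 100 × 45 = 4500
  associate degree: 360 × 360 = 129,600
Adjusted estimate = 221,700 / 700 = 316.714 → $317.

$317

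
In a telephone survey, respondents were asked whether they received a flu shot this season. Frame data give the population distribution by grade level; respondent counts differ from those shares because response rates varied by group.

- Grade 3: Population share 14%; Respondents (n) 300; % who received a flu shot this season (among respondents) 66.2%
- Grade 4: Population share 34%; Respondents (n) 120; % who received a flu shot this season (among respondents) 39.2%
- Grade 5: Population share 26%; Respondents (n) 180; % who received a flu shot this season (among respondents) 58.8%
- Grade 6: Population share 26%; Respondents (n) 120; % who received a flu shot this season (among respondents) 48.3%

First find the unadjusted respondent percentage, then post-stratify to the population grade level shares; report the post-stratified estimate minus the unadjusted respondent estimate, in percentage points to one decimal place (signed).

-6.4 percentage points

Naive respondent-only estimate (weights = respondent counts):
  (300/720)×66.2 + (120/720)×39.2 + (180/720)×58.8 + (120/720)×48.3 = 56.8667%
Post-stratified estimate weights by population shares:
  0.14×66.2 + 0.34×39.2 + 0.26×58.8 + 0.26×48.3 = 50.442%
Difference = 50.442 − 56.8667 = -6.4247 pp.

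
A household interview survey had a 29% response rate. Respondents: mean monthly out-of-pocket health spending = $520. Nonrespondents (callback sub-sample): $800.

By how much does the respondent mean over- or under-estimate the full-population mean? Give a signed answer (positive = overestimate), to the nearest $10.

-$200

Nonresponse fraction = 1 − 0.29 = 0.71.
Bias = (nonresponse fraction) × (respondent mean − nonrespondent mean)
     = 0.71 × (520 − 800) = 0.71 × -280 = -198.8.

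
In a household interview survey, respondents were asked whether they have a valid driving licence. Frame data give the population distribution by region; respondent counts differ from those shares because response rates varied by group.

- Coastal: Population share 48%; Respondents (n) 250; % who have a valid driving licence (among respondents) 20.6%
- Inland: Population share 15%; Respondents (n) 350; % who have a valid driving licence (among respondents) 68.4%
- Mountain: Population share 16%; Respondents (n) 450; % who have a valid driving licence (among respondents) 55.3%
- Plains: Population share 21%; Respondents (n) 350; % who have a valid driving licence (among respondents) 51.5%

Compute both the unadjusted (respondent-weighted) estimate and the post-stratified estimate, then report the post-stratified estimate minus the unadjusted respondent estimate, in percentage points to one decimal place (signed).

-11.6 percentage points

Unadjusted (pooled respondent) estimate weights by respondent counts:
  (250/1400)×20.6 + (350/1400)×68.4 + (450/1400)×55.3 + (350/1400)×51.5 = 51.4286%
Post-stratifying to population shares instead:
  0.48×20.6 + 0.15×68.4 + 0.16×55.3 + 0.21×51.5 = 39.811%
Difference = 39.811 − 51.4286 = -11.6176 pp.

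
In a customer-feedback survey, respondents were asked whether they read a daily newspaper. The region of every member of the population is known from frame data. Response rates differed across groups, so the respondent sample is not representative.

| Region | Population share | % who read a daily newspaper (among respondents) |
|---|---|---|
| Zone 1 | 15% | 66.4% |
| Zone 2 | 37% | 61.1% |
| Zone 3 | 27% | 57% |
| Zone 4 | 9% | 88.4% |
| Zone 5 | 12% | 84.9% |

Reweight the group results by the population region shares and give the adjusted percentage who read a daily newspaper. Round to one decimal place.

66.1%

Each cell contributes population-share × respondent value:
  Zone 1: 0.15 × 66.4 = 9.96
  Zone 2: 0.37 × 61.1 = 22.607
  Zone 3: 0.27 × 57 = 15.39
  Zone 4: 0.09 × 88.4 = 7.956
  Zone 5: 0.12 × 84.9 = 10.188
Post-stratified estimate = 66.101 → 66.1%.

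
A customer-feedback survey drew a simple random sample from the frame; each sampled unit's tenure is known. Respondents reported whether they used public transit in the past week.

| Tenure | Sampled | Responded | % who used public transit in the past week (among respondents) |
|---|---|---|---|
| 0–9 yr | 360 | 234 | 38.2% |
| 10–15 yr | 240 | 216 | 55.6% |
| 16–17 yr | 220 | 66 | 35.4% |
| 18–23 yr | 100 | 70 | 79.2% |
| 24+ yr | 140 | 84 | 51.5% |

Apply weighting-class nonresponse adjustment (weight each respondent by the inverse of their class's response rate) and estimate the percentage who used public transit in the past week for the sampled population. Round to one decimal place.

Class response rates: 0–9 yr 234/360 = 65%, 10–15 yr 216/240 = 90%, 16–17 yr 66/220 = 30%, 18–23 yr 70/100 = 70%, 24+ yr 84/140 = 60%.
Weighting each respondent by the inverse class response rate inflates each class back to its sampled size, so the class weight is n_sampled:
  0–9 yr: 360 × 38.2 = 13752
  10–15 yr: 240 × 55.6 = 13,344
  16–17 yr: 220 × 35.4 = 7788
  18–23 yr: 100 × 79.2 = 7920
  24+ yr: 140 × 51.5 = 7210
Adjusted estimate = 50,014 / 1,060 = 47.183 → 47.2%.

47.2%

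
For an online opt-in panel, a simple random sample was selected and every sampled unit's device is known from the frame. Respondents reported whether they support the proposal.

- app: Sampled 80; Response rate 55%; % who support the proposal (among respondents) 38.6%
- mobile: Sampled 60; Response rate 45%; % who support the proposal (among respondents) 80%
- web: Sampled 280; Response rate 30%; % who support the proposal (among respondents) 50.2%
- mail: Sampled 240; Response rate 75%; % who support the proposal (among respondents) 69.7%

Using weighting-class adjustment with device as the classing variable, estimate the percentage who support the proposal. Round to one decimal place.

With weight = n_sampled/n_responded per class, the weighted class total is n_sampled:
  app: 80 × 38.6 = 3088
  mobile: 60 × 80 = 4800
  web: 280 × 50.2 = 14,056
  mail: 240 × 69.7 = 16,728
Adjusted estimate = 38,672 / 660 = 58.5939 → 58.6%.

58.6%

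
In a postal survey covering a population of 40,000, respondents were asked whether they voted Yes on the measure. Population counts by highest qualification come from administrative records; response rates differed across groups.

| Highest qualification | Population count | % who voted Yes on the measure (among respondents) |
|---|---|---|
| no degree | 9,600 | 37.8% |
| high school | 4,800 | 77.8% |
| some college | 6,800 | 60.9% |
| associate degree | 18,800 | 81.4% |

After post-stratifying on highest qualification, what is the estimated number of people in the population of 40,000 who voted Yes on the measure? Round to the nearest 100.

Apply each group's respondent rate to its population count:
  no degree: 9,600 × 37.8% = 3628.8
  high school: 4,800 × 77.8% = 3734.4
  some college: 6,800 × 60.9% = 4141.2
  associate degree: 18,800 × 81.4% = 15303.2
Estimated total = 26807.6 → 26,800.

26,800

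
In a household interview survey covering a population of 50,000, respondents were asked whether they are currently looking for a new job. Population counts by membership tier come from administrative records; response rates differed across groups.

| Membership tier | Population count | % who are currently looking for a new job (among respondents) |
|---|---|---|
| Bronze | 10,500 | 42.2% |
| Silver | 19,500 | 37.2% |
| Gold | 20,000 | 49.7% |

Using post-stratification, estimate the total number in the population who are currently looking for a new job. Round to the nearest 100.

21,600

Each cell contributes its population count × the respondent rate:
  Bronze: 10,500 × 42.2% = 4431
  Silver: 19,500 × 37.2% = 7254
  Gold: 20,000 × 49.7% = 9940
Estimated total = 21,625 → 21,600.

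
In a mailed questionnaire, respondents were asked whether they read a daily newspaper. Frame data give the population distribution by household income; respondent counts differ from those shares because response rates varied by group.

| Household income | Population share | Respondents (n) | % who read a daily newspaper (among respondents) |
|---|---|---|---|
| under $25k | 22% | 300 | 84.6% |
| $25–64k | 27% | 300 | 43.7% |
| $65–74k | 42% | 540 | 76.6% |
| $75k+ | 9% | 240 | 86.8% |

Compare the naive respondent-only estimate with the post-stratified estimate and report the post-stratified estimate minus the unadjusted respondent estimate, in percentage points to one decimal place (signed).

Naive respondent-only estimate (weights = respondent counts):
  (300/1380)×84.6 + (300/1380)×43.7 + (540/1380)×76.6 + (240/1380)×86.8 = 72.9609%
Post-stratified estimate weights by population shares:
  0.22×84.6 + 0.27×43.7 + 0.42×76.6 + 0.09×86.8 = 70.395%
Difference = 70.395 − 72.9609 = -2.5659 pp.

-2.6 percentage points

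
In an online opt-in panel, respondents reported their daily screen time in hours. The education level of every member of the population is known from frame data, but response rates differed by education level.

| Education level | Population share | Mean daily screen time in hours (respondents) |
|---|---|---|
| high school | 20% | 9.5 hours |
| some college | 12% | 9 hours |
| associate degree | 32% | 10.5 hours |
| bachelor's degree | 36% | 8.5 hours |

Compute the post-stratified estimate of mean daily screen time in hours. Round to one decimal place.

9.4

Each cell contributes population-share × respondent value:
  high school: 0.2 × 9.5 = 1.9
  some college: 0.12 × 9 = 1.08
  associate degree: 0.32 × 10.5 = 3.36
  bachelor's degree: 0.36 × 8.5 = 3.06
Post-stratified estimate = 9.4 → 9.4.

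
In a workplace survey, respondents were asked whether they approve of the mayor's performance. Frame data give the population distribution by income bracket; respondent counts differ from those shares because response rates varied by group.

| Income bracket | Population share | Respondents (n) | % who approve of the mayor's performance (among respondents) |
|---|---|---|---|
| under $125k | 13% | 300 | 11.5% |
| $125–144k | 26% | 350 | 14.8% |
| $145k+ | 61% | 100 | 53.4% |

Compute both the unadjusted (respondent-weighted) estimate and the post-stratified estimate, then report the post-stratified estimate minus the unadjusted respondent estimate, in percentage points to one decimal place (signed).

Naive respondent-only estimate (weights = respondent counts):
  (300/750)×11.5 + (350/750)×14.8 + (100/750)×53.4 = 18.6267%
Post-stratified estimate weights by population shares:
  0.13×11.5 + 0.26×14.8 + 0.61×53.4 = 37.917%
Difference = 37.917 − 18.6267 = 19.2903 pp.

+19.3 percentage points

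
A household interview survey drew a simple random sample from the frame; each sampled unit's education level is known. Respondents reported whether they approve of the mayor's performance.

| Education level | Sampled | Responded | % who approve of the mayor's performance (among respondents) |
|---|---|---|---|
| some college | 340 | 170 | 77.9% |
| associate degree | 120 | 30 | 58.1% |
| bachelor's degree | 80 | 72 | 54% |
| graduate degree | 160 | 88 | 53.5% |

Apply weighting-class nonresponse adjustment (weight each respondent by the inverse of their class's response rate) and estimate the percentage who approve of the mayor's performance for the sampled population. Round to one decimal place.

66.2%

Class response rates: some college 170/340 = 50%, associate degree 30/120 = 25%, bachelor's degree 72/80 = 90%, graduate degree 88/160 = 55%.
With weight = n_sampled/n_responded per class, the weighted class total is n_sampled:
  some college: 340 × 77.9 = 26486
  associate degree: 120 × 58.1 = 6972
  bachelor's degree: 80 × 54 = 4320
  graduate degree: 160 × 53.5 = 8560
Adjusted estimate = 46,338 / 700 = 66.1971 → 66.2%.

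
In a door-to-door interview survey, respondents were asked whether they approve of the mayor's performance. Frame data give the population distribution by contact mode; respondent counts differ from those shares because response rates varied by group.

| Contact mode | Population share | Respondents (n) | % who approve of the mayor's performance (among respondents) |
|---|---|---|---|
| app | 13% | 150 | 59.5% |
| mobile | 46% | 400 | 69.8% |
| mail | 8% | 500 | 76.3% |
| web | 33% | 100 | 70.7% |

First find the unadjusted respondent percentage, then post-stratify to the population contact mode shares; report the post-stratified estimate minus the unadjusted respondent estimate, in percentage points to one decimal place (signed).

Unadjusted (pooled respondent) estimate weights by respondent counts:
  (150/1150)×59.5 + (400/1150)×69.8 + (500/1150)×76.3 + (100/1150)×70.7 = 71.3609%
Reweighting by population contact mode shares:
  0.13×59.5 + 0.46×69.8 + 0.08×76.3 + 0.33×70.7 = 69.278%
Difference = 69.278 − 71.3609 = -2.0829 pp.

-2.1 percentage points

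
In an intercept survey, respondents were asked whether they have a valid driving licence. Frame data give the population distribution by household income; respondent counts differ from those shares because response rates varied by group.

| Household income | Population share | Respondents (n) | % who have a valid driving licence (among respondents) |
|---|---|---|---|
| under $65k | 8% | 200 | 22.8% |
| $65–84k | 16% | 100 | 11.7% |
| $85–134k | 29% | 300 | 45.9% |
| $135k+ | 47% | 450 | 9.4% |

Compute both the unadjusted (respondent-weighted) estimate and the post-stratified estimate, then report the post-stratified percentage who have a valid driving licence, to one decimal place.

Unadjusted (pooled respondent) estimate weights by respondent counts:
  (200/1050)×22.8 + (100/1050)×11.7 + (300/1050)×45.9 + (450/1050)×9.4 = 22.6%
Post-stratified estimate weights by population shares:
  0.08×22.8 + 0.16×11.7 + 0.29×45.9 + 0.47×9.4 = 21.425%

21.4%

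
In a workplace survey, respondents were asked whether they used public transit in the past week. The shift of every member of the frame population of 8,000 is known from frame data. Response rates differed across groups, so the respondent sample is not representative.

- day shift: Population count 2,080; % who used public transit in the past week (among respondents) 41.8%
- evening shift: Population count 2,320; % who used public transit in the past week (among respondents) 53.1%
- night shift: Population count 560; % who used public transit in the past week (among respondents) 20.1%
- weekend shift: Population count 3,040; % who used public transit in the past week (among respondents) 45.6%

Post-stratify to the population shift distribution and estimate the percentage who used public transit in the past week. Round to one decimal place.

Reweight to the known shift distribution:
  day shift: (2,080/8,000) × 41.8 = 10.868
  evening shift: (2,320/8,000) × 53.1 = 15.399
  night shift: (560/8,000) × 20.1 = 1.407
  weekend shift: (3,040/8,000) × 45.6 = 17.328
Post-stratified estimate = 45.002 → 45.0%.

45.0%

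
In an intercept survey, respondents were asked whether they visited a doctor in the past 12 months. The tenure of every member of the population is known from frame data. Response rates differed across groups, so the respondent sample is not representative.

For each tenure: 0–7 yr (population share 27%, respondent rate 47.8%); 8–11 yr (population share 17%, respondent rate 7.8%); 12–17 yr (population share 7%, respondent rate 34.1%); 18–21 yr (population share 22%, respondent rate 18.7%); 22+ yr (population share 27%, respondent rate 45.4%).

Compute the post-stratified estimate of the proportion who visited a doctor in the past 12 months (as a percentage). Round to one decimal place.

Each cell contributes population-share × respondent value:
  0–7 yr: 0.27 × 47.8 = 12.906
  8–11 yr: 0.17 × 7.8 = 1.326
  12–17 yr: 0.07 × 34.1 = 2.387
  18–21 yr: 0.22 × 18.7 = 4.114
  22+ yr: 0.27 × 45.4 = 12.258
Post-stratified estimate = 32.991 → 33.0%.

33.0%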